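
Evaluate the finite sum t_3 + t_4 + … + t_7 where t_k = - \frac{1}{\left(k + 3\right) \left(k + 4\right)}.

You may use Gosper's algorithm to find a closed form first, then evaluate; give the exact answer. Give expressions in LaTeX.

Σ = -5/66

Compute t_(k+1)/t_k: get (k + 3)/(k + 5).
Normal form (A,B,C) = (k + 3, k + 5, 1).
Set up (k + 3)·f(k+1) − (k + 4)·f(k) − (1) = 0.
d = 1 from the (1,1,0) case.
Match coefficients ⇒ f(k) = k/3.
Then R = B(k−1)f/C = k*(k + 4)/3, so s_k = R(k)·t_k = -k/(3*k + 9).
Verify: -1/(k**2 + 7*k + 12) matches t_k.
Evaluate s at k=8 and k=3: -8/33 and -1/6; difference -5/66.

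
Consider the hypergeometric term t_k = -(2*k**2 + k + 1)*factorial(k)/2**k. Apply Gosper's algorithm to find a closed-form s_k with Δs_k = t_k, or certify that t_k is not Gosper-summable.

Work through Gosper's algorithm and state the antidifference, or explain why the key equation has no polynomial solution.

s_k = -2**(1 - k)*(2*k + 1)*factorial(k)

r(k) = (k + 1)*(k + 2*(k + 1)**2 + 2)/(2*(2*k**2 + k + 1)) after simplifying.
So A=k/2 + 1/2 and B=1, with C=k**2 + k/2 + 1/2.
Solve (k/2 + 1/2)·f(k+1) − (1)·f(k) = k**2 + k/2 + 1/2.
From deg A=1, deg B=0, deg C=2: d=1.
Coefficient equations give f(k) = 2*k + 1.
Then R = B(k−1)f/C = 2*(2*k + 1)/(2*k**2 + k + 1), so s_k = R(k)·t_k = -2**(1 - k)*(2*k + 1)*factorial(k).
Δs = -(2*k**2 + k + 1)*factorial(k)/2**k, as required.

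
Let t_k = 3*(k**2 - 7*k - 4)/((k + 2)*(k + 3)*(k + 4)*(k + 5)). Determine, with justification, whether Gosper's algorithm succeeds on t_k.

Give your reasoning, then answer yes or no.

Yes. s_k = k*(-k**2 - 27*k - 8)/(6*(k + 2)*(k + 3)*(k + 4)).

The ratio is (k + 2)*(7*k - (k + 1)**2 + 11)/((k + 6)*(-k**2 + 7*k + 4)).
Normal form (A,B,C) = (k + 2, k + 6, k**2 - 7*k - 4).
Solve (k + 2)·f(k+1) − (k + 5)·f(k) = k**2 - 7*k - 4.
d = 3 from the (1,1,2) case.
Solve for f: f(k) = -k*(k**2 + 27*k + 8)/18 (degree 3 ≤ 3).
So s_k = (B(k−1)f/C)·t_k = (-k*(k + 5)*(k**2 + 27*k + 8)/(18*(k**2 - 7*k - 4)))·t_k = k*(-k**2 - 27*k - 8)/(6*(k + 2)*(k + 3)*(k + 4)).
Δs = 3*(k**2 - 7*k - 4)/(k**4 + 14*k**3 + 71*k**2 + 154*k + 120), as required.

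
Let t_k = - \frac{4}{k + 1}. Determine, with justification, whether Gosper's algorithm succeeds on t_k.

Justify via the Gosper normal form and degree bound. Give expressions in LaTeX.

Compute t_(k+1)/t_k: get (k + 1)/(k + 2).
So A=k + 1 and B=k + 2, with C=1.
Need (k + 1)·f(k+1) − (k + 1)·f(k) = 1.
deg f ≤ 0 (via 1,1,0).
f = c0 ⇒ A·f(k+1) − B(k−1)·f(k) − C = -1. The system {-1 = 0} is inconsistent; no antidifference.

No. Not Gosper-summable.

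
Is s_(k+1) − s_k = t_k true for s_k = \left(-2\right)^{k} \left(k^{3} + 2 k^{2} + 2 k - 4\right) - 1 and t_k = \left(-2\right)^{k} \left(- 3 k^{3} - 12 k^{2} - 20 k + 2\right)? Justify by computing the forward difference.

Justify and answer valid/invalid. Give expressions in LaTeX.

Valid: the claim telescopes to t_k.

s_(k+1) = (-2)**(k + 1)*(2*k + (k + 1)**3 + 2*(k + 1)**2 - 2) - 1
s_(k+1) − s_k = (-2)**k*(-3*k**3 - 12*k**2 - 20*k + 2)
(s_(k+1) − s_k) − t_k = 0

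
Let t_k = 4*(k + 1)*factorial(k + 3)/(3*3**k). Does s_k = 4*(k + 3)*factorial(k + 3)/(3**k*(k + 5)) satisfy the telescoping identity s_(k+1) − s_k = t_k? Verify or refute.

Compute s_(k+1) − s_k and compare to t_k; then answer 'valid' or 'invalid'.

s_(k+1) = 4*(k + 4)*factorial(k + 4)/(3*3**k*(k + 6))
s_(k+1) − s_k = 4*(k + 2)*(k**2 + 8*k + 13)*factorial(k + 3)/(3*3**k*(k + 5)*(k + 6))
(s_(k+1) − s_k) − t_k = -8*(k**2 + 6*k + 2)*factorial(k + 3)/(3*3**k*(k + 5)*(k + 6))

Invalid: residual -8*(k**2 + 6*k + 2)*factorial(k + 3)/(3*3**k*(k + 5)*(k + 6)) ≠ 0.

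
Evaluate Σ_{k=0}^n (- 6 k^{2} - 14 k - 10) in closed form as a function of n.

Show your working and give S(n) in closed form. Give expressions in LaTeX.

S(n) = - 2 n^{3} - 10 n^{2} - 18 n - 10

r(k) = (3*k**2 + 13*k + 15)/(3*k**2 + 7*k + 5) after simplifying.
Normal form (A,B,C) = (1, 1, k**2 + 7*k/3 + 5/3).
Set up (1)·f(k+1) − (1)·f(k) − (k**2 + 7*k/3 + 5/3) = 0.
d = 3 from the (0,0,2) case.
Coefficient equations give f(k) = k*(k**2 + 2*k + 2)/3.
R(k) = B(k−1)·f(k)/C(k) = k*(k**2 + 2*k + 2)/(3*k**2 + 7*k + 5); s_k = R·t_k = 2*k*(-k**2 - 2*k - 2).
Check: Δs_k = -6*k**2 - 14*k - 10. ✓
Telescope: S(n) = s_(n+1) − s_(0) = -2*n**3 - 10*n**2 - 18*n - 10 − (0) = -2*n**3 - 10*n**2 - 18*n - 10.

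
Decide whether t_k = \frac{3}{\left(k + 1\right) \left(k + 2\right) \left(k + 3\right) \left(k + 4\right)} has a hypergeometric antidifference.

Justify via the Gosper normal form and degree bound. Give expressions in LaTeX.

Yes. s_k = \frac{k \left(k^{2} + 6 k + 11\right)}{6 \left(k + 1\right) \left(k + 2\right) \left(k + 3\right)}.

The ratio is (k + 1)/(k + 5).
Gosper form: A/B · C(k+1)/C(k) with A=k + 1, B=k + 5, C=1.
Set up (k + 1)·f(k+1) − (k + 4)·f(k) − (1) = 0.
d = 3 from the (1,1,0) case.
Coefficient equations give f(k) = k*(k**2 + 6*k + 11)/18.
R(k) = B(k−1)·f(k)/C(k) = k*(k + 4)*(k**2 + 6*k + 11)/18; s_k = R·t_k = k*(k**2 + 6*k + 11)/(6*(k + 1)*(k + 2)*(k + 3)).
Check: Δs_k = 3/(k**4 + 10*k**3 + 35*k**2 + 50*k + 24). ✓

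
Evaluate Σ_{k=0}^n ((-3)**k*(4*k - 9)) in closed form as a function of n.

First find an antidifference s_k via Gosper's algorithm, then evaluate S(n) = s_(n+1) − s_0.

Compute t_(k+1)/t_k: get 3*(5 - 4*k)/(4*k - 9).
Normal form (A,B,C) = (-3, 1, k - 9/4).
f must satisfy (-3)·f(k+1) − (1)·f(k) = k - 9/4.
deg f ≤ 1 (via 0,0,1).
A polynomial solution: f(k) = -(k - 3)/4.
Get s_k = R·t_k = (-3)**k*(3 - k) with R(k) = B(k−1)f(k)/C(k) = -(k - 3)/(4*k - 9).
Verify: (-3)**k*(4*k - 9) matches t_k.
s_(n+1) = (-3)**(n + 1)*(2 - n) and s_(0) = 3, so S(n) = 3*(-3)**n*n - 6*(-3)**n - 3.

S(n) = 3*(-3)**n*n - 6*(-3)**n - 3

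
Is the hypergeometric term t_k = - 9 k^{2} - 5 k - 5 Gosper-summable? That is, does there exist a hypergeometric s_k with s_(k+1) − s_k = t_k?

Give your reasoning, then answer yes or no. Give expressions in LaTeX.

Yes. s_k = k \left(- 3 k^{2} + 2 k - 4\right).

r(k) = (9*k**2 + 23*k + 19)/(9*k**2 + 5*k + 5) after simplifying.
Normal form (A,B,C) = (1, 1, k**2 + 5*k/9 + 5/9).
Set up (1)·f(k+1) − (1)·f(k) − (k**2 + 5*k/9 + 5/9) = 0.
Bound: deg f ≤ 3.
Solving with deg f ≤ 3: f(k) = k*(3*k**2 - 2*k + 4)/9.
R(k) = B(k−1)·f(k)/C(k) = k*(3*k**2 - 2*k + 4)/(9*k**2 + 5*k + 5); s_k = R·t_k = k*(-3*k**2 + 2*k - 4).
Δs = -9*k**2 - 5*k - 5, as required.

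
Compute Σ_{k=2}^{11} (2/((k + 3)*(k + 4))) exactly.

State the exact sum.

Compute t_(k+1)/t_k: get (k + 3)/(k + 5).
So A=k + 3 and B=k + 5, with C=1.
Need (k + 3)·f(k+1) − (k + 4)·f(k) = 1.
Degrees (1,1,0) ⇒ d ≤ 1.
Match coefficients ⇒ f(k) = k/3.
Get s_k = R·t_k = 2*k/(3*(k + 3)) with R(k) = B(k−1)f(k)/C(k) = k*(k + 4)/3.
Verify: 2/(k**2 + 7*k + 12) matches t_k.
Telescoping: Σ = s_(12) − s_(2) = 8/15 − (4/15) = 4/15.

Σ = 4/15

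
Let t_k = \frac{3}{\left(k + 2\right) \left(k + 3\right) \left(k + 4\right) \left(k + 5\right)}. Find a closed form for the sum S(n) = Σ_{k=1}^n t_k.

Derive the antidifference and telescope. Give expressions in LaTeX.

S(n) = \frac{n \left(n^{2} + 12 n + 47\right)}{60 \left(n^{3} + 12 n^{2} + 47 n + 60\right)}

Compute t_(k+1)/t_k: get (k + 2)/(k + 6).
Take A(k)=k + 2, B(k)=k + 6, C(k)=1.
Set up (k + 2)·f(k+1) − (k + 5)·f(k) − (1) = 0.
From deg A=1, deg B=1, deg C=0: d=3.
Solve for f: f(k) = k*(k**2 + 9*k + 26)/72 (degree 3 ≤ 3).
Certificate R = B(k−1)f/C = k*(k + 5)*(k**2 + 9*k + 26)/72 gives s_k = k*(k**2 + 9*k + 26)/(24*(k + 2)*(k + 3)*(k + 4)).
Verify: 3/(k**4 + 14*k**3 + 71*k**2 + 154*k + 120) matches t_k.
Σ_(k=1)^n t_k = s_(n+1) − s_(1) = ((n**3 + 12*n**2 + 47*n + 36)/(24*(n**3 + 12*n**2 + 47*n + 60))) − (1/40), i.e. n*(n**2 + 12*n + 47)/(60*(n**3 + 12*n**2 + 47*n + 60)).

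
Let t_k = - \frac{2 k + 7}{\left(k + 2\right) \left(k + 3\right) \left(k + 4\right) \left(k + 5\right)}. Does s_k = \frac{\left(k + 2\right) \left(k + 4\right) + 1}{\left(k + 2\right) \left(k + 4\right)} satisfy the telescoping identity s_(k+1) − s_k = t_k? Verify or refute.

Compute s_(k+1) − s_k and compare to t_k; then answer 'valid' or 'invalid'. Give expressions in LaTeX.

s_(k+1) = ((k + 3)*(k + 5) + 1)/((k + 3)*(k + 5))
s_(k+1) − s_k = (-2*k - 7)/(k**4 + 14*k**3 + 71*k**2 + 154*k + 120)
(s_(k+1) − s_k) − t_k = 0

valid (s_(k+1) − s_k reduces to t_k)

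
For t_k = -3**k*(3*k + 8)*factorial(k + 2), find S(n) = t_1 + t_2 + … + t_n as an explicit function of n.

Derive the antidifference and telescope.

S(n) = -3*3**n*factorial(n + 3) + 18

Ratio r(k) = 3*(k + 3)*(3*k + 11)/(3*k + 8).
Normal form (A,B,C) = (3*k + 9, 1, k + 8/3).
Solve (3*k + 9)·f(k+1) − (1)·f(k) = k + 8/3.
Degrees (1,0,1) ⇒ d ≤ 0.
A polynomial solution: f(k) = 1/3.
Get s_k = R·t_k = -3**k*factorial(k + 2) with R(k) = B(k−1)f(k)/C(k) = 1/(3*k + 8).
Δs = -3**k*(3*k + 8)*factorial(k + 2), as required.
Σ_(k=1)^n t_k = s_(n+1) − s_(1) = (-3**(n + 1)*factorial(n + 3)) − (-18), i.e. -3*3**n*factorial(n + 3) + 18.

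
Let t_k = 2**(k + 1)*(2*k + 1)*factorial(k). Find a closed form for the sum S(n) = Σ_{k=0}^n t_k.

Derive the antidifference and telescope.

S(n) = 4*2**n*factorial(n + 1) - 2

r(k) = 2*(k + 1)*(2*k + 3)/(2*k + 1) after simplifying.
A = 2*k + 2, B = 1, C = k + 1/2.
Need (2*k + 2)·f(k+1) − (1)·f(k) = k + 1/2.
d = 0 from the (1,0,1) case.
Solving with deg f ≤ 0: f(k) = 1/2.
Get s_k = R·t_k = 2**(k + 1)*factorial(k) with R(k) = B(k−1)f(k)/C(k) = 1/(2*k + 1).
Check: Δs_k = 2**(k + 1)*(2*k + 1)*factorial(k). ✓
Evaluate: s_(n+1) = 2**(n + 2)*factorial(n + 1); subtract s_(0) = 2 ⇒ S(n) = 4*2**n*factorial(n + 1) - 2.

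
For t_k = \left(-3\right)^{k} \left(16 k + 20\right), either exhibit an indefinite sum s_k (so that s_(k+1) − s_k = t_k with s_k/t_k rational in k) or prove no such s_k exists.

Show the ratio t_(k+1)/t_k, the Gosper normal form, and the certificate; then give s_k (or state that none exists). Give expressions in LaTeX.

Compute t_(k+1)/t_k: get 3*(-4*k - 9)/(4*k + 5).
Take A(k)=-3, B(k)=1, C(k)=k + 5/4.
Key eq: (-3)·f(k+1) = (1)·f(k) + (k + 5/4).
Bound: deg f ≤ 1.
Coefficient equations give f(k) = -(2*k + 1)/8.
Get s_k = R·t_k = (-3)**k*(-4*k - 2) with R(k) = B(k−1)f(k)/C(k) = -(2*k + 1)/(2*(4*k + 5)).
Check: Δs_k = (-3)**k*(16*k + 20). ✓

s_k = \left(-3\right)^{k} \left(- 4 k - 2\right)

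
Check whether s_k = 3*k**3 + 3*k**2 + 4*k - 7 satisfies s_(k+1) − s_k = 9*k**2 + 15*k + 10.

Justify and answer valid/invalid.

s_(k+1) = 3*k**3 + 12*k**2 + 19*k + 3
s_(k+1) − s_k = 9*k**2 + 15*k + 10
(s_(k+1) − s_k) − t_k = 0

Valid — Δs_k = t_k.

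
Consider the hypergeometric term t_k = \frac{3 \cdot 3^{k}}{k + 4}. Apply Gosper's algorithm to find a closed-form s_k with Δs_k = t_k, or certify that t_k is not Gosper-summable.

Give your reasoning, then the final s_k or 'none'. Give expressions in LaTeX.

t_(k+1)/t_k = 3*(k + 4)/(k + 5).
Normal form (A,B,C) = (3*k + 12, k + 5, 1).
f must satisfy (3*k + 12)·f(k+1) − (k + 4)·f(k) = 1.
d = -1 from the (1,1,0) case.
d = -1 < 0 ⇒ no nonzero polynomial f; not summable.

no hypergeometric antidifference exists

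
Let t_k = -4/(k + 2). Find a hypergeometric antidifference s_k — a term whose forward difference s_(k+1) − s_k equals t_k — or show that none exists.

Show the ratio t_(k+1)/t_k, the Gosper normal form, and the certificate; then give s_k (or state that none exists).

t_(k+1)/t_k = (k + 2)/(k + 3).
Take A(k)=k + 2, B(k)=k + 3, C(k)=1.
Key eq: (k + 2)·f(k+1) = (k + 2)·f(k) + (1).
From deg A=1, deg B=1, deg C=0: d=0.
f = c0 ⇒ A·f(k+1) − B(k−1)·f(k) − C = -1. The system {-1 = 0} is inconsistent; no antidifference.

no hypergeometric antidifference exists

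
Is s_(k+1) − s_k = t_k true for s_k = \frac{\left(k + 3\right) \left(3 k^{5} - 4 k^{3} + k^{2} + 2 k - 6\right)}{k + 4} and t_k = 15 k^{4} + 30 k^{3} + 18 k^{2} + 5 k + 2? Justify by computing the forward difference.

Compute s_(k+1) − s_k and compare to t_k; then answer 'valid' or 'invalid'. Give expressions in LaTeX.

Invalid: residual \frac{2 \left(- 6 k^{5} - 45 k^{4} - 71 k^{3} - 38 k^{2} - 10 k - 7\right)}{k^{2} + 9 k + 20} ≠ 0.

s_(k+1) = (k + 4)*(2*k + 3*(k + 1)**5 - 4*(k + 1)**3 + (k + 1)**2 - 4)/(k + 5)
s_(k+1) − s_k = (15*k**6 + 153*k**5 + 498*k**4 + 625*k**3 + 331*k**2 + 98*k + 26)/(k**2 + 9*k + 20)
(s_(k+1) − s_k) − t_k = 2*(-6*k**5 - 45*k**4 - 71*k**3 - 38*k**2 - 10*k - 7)/(k**2 + 9*k + 20)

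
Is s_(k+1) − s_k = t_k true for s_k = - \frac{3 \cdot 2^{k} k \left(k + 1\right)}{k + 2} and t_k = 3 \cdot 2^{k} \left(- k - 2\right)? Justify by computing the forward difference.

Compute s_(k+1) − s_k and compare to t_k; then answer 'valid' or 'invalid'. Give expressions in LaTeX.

Invalid: residual \frac{3 \cdot 2^{k} \left(k^{2} + 3 k + 4\right)}{k^{2} + 5 k + 6} ≠ 0.

s_(k+1) = -6*2**k*(k + 1)*(k + 2)/(k + 3)
s_(k+1) − s_k = 3*2**k*(-k**3 - 6*k**2 - 13*k - 8)/(k**2 + 5*k + 6)
(s_(k+1) − s_k) − t_k = 3*2**k*(k**2 + 3*k + 4)/(k**2 + 5*k + 6)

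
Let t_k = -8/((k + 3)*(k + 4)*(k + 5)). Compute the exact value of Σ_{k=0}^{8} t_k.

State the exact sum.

Σ = -4/13

t_(k+1)/t_k = (k + 3)/(k + 6).
Normal form (A,B,C) = (k + 3, k + 6, 1).
Set up (k + 3)·f(k+1) − (k + 5)·f(k) − (1) = 0.
d = 2 from the (1,1,0) case.
A polynomial solution: f(k) = k*(k + 7)/24.
R(k) = B(k−1)·f(k)/C(k) = k*(k + 5)*(k + 7)/24; s_k = R·t_k = k*(-k - 7)/(3*(k + 3)*(k + 4)).
Check: Δs_k = -8/(k**3 + 12*k**2 + 47*k + 60). ✓
Sum = s_(9) − s_(0); s_(9) = -4/13, s_(0) = 0 ⇒ -4/13.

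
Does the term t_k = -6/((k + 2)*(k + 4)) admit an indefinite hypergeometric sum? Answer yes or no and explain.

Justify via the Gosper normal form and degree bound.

Yes. s_k = k*(-5*k - 13)/(2*(k + 2)*(k + 3)).

Ratio r(k) = (k + 2)*(k + 4)/((k + 3)*(k + 5)).
Normal form (A,B,C) = (k + 2, k + 5, k + 3).
Key eq: (k + 2)·f(k+1) = (k + 4)·f(k) + (k + 3).
Degrees (1,1,1) ⇒ d ≤ 2.
Solving with deg f ≤ 2: f(k) = k*(5*k + 13)/12.
Get s_k = R·t_k = k*(-5*k - 13)/(2*(k + 2)*(k + 3)) with R(k) = B(k−1)f(k)/C(k) = k*(k + 4)*(5*k + 13)/(12*(k + 3)).
s_(k+1) − s_k = -6/(k**2 + 6*k + 8) = t_k.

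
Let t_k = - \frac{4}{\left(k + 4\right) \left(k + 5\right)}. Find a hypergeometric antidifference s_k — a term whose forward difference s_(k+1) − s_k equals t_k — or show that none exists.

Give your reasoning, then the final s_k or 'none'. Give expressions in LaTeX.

r(k) = (k + 4)/(k + 6) after simplifying.
Take A(k)=k + 4, B(k)=k + 6, C(k)=1.
Set up (k + 4)·f(k+1) − (k + 5)·f(k) − (1) = 0.
d = 1 from the (1,1,0) case.
Solving with deg f ≤ 1: f(k) = k/4.
Certificate R = B(k−1)f/C = k*(k + 5)/4 gives s_k = -k/(k + 4).
s_(k+1) − s_k = -4/(k**2 + 9*k + 20) = t_k.

s_k = - \frac{k}{k + 4}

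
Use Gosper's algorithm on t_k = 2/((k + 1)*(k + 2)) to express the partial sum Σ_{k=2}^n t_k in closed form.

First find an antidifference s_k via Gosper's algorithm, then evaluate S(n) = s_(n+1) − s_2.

S(n) = 2*(n - 1)/(3*(n + 2))

Compute t_(k+1)/t_k: get (k + 1)/(k + 3).
So A=k + 1 and B=k + 3, with C=1.
Set up (k + 1)·f(k+1) − (k + 2)·f(k) − (1) = 0.
Degrees (1,1,0) ⇒ d ≤ 1.
A polynomial solution: f(k) = k.
Then R = B(k−1)f/C = k*(k + 2), so s_k = R(k)·t_k = 2*k/(k + 1).
s_(k+1) − s_k = 2/(k**2 + 3*k + 2) = t_k.
Evaluate: s_(n+1) = 2*(n + 1)/(n + 2); subtract s_(2) = 4/3 ⇒ S(n) = 2*(n - 1)/(3*(n + 2)).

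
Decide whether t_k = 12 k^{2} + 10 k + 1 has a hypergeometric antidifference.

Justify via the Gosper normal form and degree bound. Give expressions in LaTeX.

r(k) = (12*k**2 + 34*k + 23)/(12*k**2 + 10*k + 1) after simplifying.
Factor: A=1; B=1; C=k**2 + 5*k/6 + 1/12.
Set up (1)·f(k+1) − (1)·f(k) − (k**2 + 5*k/6 + 1/12) = 0.
From deg A=0, deg B=0, deg C=2: d=3.
Match coefficients ⇒ f(k) = k*(4*k**2 - k - 2)/12.
R(k) = B(k−1)·f(k)/C(k) = k*(4*k**2 - k - 2)/(12*k**2 + 10*k + 1); s_k = R·t_k = k*(4*k**2 - k - 2).
s_(k+1) − s_k = 12*k**2 + 10*k + 1 = t_k.

Yes. s_k = k \left(4 k^{2} - k - 2\right).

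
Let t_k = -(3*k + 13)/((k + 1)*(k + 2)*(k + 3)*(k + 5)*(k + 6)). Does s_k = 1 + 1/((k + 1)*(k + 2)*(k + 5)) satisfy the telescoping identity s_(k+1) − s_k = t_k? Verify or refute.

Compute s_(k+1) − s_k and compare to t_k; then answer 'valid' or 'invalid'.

s_(k+1) = 1 + 1/((k + 2)*(k + 3)*(k + 6))
s_(k+1) − s_k = ((k + 1)*(k + 5) - (k + 3)*(k + 6))/((k + 1)*(k + 2)*(k + 3)*(k + 5)*(k + 6))
(s_(k+1) − s_k) − t_k = 0

valid; difference matches t_k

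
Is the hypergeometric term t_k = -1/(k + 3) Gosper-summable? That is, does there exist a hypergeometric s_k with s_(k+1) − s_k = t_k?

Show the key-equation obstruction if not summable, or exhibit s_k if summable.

No — key equation has no polynomial f.

Compute t_(k+1)/t_k: get (k + 3)/(k + 4).
Factor: A=k + 3; B=k + 4; C=1.
Need (k + 3)·f(k+1) − (k + 3)·f(k) = 1.
deg f ≤ 0 (via 1,1,0).
Generic f = c0 gives residual -1; -1 = 0 cannot hold, so t_k is not Gosper-summable.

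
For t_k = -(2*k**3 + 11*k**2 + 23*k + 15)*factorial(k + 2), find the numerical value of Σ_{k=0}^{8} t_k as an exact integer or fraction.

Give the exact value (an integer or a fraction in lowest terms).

Σ = -7544275200

Ratio r(k) = (2*k**4 + 23*k**3 + 102*k**2 + 204*k + 153)/(2*k**3 + 11*k**2 + 23*k + 15).
A = k + 3, B = 1, C = k**3 + 11*k**2/2 + 23*k/2 + 15/2.
Set up (k + 3)·f(k+1) − (1)·f(k) − (k**3 + 11*k**2/2 + 23*k/2 + 15/2) = 0.
Degrees (1,0,3) ⇒ d ≤ 2.
Coefficient equations give f(k) = k*(2*k + 3)/2.
Then R = B(k−1)f/C = k*(2*k + 3)/(2*k**3 + 11*k**2 + 23*k + 15), so s_k = R(k)·t_k = -k*(2*k + 3)*factorial(k + 2).
Verify: -(2*k**3 + 11*k**2 + 23*k + 15)*factorial(k + 2) matches t_k.
Telescoping: Σ = s_(9) − s_(0) = -7544275200 − (0) = -7544275200.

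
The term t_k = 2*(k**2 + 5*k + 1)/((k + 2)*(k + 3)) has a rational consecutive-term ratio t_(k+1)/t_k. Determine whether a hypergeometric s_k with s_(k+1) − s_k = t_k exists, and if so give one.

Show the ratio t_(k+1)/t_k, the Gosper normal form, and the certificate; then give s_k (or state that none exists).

s_k = k*(2*k - 1)/(k + 2)

Ratio r(k) = (k + 2)*(5*k + (k + 1)**2 + 6)/((k + 4)*(k**2 + 5*k + 1)).
So A=k + 2 and B=k + 4, with C=k**2 + 5*k + 1.
Set up (k + 2)·f(k+1) − (k + 3)·f(k) − (k**2 + 5*k + 1) = 0.
Degrees (1,1,2) ⇒ d ≤ 2.
Solve for f: f(k) = k*(2*k - 1)/2 (degree 2 ≤ 2).
Then R = B(k−1)f/C = k*(k + 3)*(2*k - 1)/(2*(k**2 + 5*k + 1)), so s_k = R(k)·t_k = k*(2*k - 1)/(k + 2).
s_(k+1) − s_k = 2*(k**2 + 5*k + 1)/(k**2 + 5*k + 6) = t_k.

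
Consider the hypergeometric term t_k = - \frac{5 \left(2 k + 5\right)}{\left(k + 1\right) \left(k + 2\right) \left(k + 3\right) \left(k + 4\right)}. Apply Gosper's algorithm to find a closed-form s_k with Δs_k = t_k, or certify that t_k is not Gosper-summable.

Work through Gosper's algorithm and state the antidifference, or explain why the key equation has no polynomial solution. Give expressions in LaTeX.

s_k = \frac{5 k \left(- k - 4\right)}{3 \left(k^{2} + 4 k + 3\right)}

The ratio is (k + 1)*(2*k + 7)/((k + 5)*(2*k + 5)).
A = k + 1, B = k + 5, C = k + 5/2.
Need (k + 1)·f(k+1) − (k + 4)·f(k) = k + 5/2.
Bound: deg f ≤ 3.
Solve for f: f(k) = k*(k + 2)*(k + 4)/6 (degree 3 ≤ 3).
Get s_k = R·t_k = 5*k*(-k - 4)/(3*(k**2 + 4*k + 3)) with R(k) = B(k−1)f(k)/C(k) = k*(k + 2)*(k + 4)**2/(3*(2*k + 5)).
Δs = 5*(-2*k - 5)/(k**4 + 10*k**3 + 35*k**2 + 50*k + 24), as required.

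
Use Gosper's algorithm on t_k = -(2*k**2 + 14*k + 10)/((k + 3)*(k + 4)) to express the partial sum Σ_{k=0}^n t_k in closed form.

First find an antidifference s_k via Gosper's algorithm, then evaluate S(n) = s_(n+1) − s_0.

r(k) = (k + 3)*(7*k + (k + 1)**2 + 12)/((k + 5)*(k**2 + 7*k + 5)) after simplifying.
A = k + 3, B = k + 5, C = k**2 + 7*k + 5.
Key eq: (k + 3)·f(k+1) = (k + 4)·f(k) + (k**2 + 7*k + 5).
d = 2 from the (1,1,2) case.
Solving with deg f ≤ 2: f(k) = k*(3*k + 2)/3.
So s_k = (B(k−1)f/C)·t_k = (k*(k + 4)*(3*k + 2)/(3*(k**2 + 7*k + 5)))·t_k = -2*k*(3*k + 2)/(3*k + 9).
Δs = 2*(-k**2 - 7*k - 5)/(k**2 + 7*k + 12), as required.
Σ_(k=0)^n t_k = s_(n+1) − s_(0) = (2*(-3*n**2 - 8*n - 5)/(3*(n + 4))) − (0), i.e. 2*(-3*n**2 - 8*n - 5)/(3*(n + 4)).

S(n) = 2*(-3*n**2 - 8*n - 5)/(3*(n + 4))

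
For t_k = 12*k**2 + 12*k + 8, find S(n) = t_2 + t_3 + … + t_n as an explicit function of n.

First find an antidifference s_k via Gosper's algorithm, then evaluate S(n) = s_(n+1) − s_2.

Compute t_(k+1)/t_k: get (3*k**2 + 9*k + 8)/(3*k**2 + 3*k + 2).
So A=1 and B=1, with C=k**2 + k + 2/3.
Set up (1)·f(k+1) − (1)·f(k) − (k**2 + k + 2/3) = 0.
From deg A=0, deg B=0, deg C=2: d=3.
A polynomial solution: f(k) = k*(k**2 + 1)/3.
R(k) = B(k−1)·f(k)/C(k) = k*(k**2 + 1)/(3*k**2 + 3*k + 2); s_k = R·t_k = 4*k*(k**2 + 1).
Δs = 12*k**2 + 12*k + 8, as required.
Σ_(k=2)^n t_k = s_(n+1) − s_(2) = (4*n**3 + 12*n**2 + 16*n + 8) − (40), i.e. 4*n**3 + 12*n**2 + 16*n - 32.

S(n) = 4*n**3 + 12*n**2 + 16*n - 32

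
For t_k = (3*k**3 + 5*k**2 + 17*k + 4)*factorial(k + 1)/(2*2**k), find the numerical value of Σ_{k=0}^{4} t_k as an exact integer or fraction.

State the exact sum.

r(k) = (3*k**4 + 20*k**3 + 64*k**2 + 101*k + 58)/(2*(3*k**3 + 5*k**2 + 17*k + 4)) after simplifying.
Gosper form: A/B · C(k+1)/C(k) with A=k/2 + 1, B=1, C=k**3 + 5*k**2/3 + 17*k/3 + 4/3.
f must satisfy (k/2 + 1)·f(k+1) − (1)·f(k) = k**3 + 5*k**2/3 + 17*k/3 + 4/3.
d = 2 from the (1,0,3) case.
Solving with deg f ≤ 2: f(k) = 2*(3*k**2 - k + 3)/3.
So s_k = (B(k−1)f/C)·t_k = (2*(3*k**2 - k + 3)/(3*k**3 + 5*k**2 + 17*k + 4))·t_k = (3*k**2 - k + 3)*factorial(k + 1)/2**k.
Δs = (3*k**3 + 5*k**2 + 17*k + 4)*factorial(k + 1)/(2*2**k), as required.
Evaluate s at k=5 and k=0: 3285/2 and 3; difference 3279/2.

Σ = 3279/2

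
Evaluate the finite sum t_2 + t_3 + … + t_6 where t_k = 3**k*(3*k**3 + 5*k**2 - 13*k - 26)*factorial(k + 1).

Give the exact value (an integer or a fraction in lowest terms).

Step 1: r(k) = 3*(3*k**4 + 20*k**3 + 34*k**2 - 19*k - 62)/(3*k**3 + 5*k**2 - 13*k - 26).
Normal form (A,B,C) = (3*k + 6, 1, k**3 + 5*k**2/3 - 13*k/3 - 26/3).
Set up (3*k + 6)·f(k+1) − (1)·f(k) − (k**3 + 5*k**2/3 - 13*k/3 - 26/3) = 0.
deg f ≤ 2 (via 1,0,3).
Match coefficients ⇒ f(k) = (k**2 - 2*k - 4)/3.
So s_k = (B(k−1)f/C)·t_k = ((k**2 - 2*k - 4)/(3*k**3 + 5*k**2 - 13*k - 26))·t_k = 3**k*(k**2 - 2*k - 4)*factorial(k + 1).
Verify: 3**k*(3*k**3 + 5*k**2 - 13*k - 26)*factorial(k + 1) matches t_k.
Sum = s_(7) − s_(2); s_(7) = 2733575040, s_(2) = -216 ⇒ 2733575256.

Σ = 2733575256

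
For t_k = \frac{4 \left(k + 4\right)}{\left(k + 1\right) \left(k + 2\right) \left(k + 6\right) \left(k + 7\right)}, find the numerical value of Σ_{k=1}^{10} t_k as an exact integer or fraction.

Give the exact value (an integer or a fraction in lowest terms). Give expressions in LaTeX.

Σ = 95/714

Compute t_(k+1)/t_k: get (k + 1)*(k + 5)*(k + 6)/((k + 3)*(k + 4)*(k + 8)).
Factor: A=k + 1; B=k + 8; C=k**4 + 16*k**3 + 95*k**2 + 248*k + 240.
Need (k + 1)·f(k+1) − (k + 7)·f(k) = k**4 + 16*k**3 + 95*k**2 + 248*k + 240.
From deg A=1, deg B=1, deg C=4: d=6.
Match coefficients ⇒ f(k) = k*(k + 2)*(k + 3)*(k + 4)*(k + 5)*(k + 7)/12.
Then R = B(k−1)f/C = k*(k + 2)*(k + 7)**2/(12*(k + 4)), so s_k = R(k)·t_k = k*(k + 7)/(3*(k**2 + 7*k + 6)).
Δs = 4*(k + 4)/(k**4 + 16*k**3 + 83*k**2 + 152*k + 84), as required.
Sum = s_(11) − s_(1); s_(11) = 11/34, s_(1) = 4/21 ⇒ 95/714.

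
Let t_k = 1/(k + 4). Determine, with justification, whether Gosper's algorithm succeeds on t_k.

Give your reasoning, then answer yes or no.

No — the linear system for f has no solution.

The ratio is (k + 4)/(k + 5).
Factor: A=k + 4; B=k + 5; C=1.
Set up (k + 4)·f(k+1) − (k + 4)·f(k) − (1) = 0.
d = 0 from the (1,1,0) case.
Put f(k) = c0: A·f(k+1) − B(k−1)·f(k) − C = -1; need -1 = 0 — inconsistent ⇒ no f, not summable.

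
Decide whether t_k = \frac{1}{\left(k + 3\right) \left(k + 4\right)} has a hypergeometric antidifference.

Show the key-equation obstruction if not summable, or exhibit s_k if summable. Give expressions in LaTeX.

Yes. s_k = \frac{k}{3 \left(k + 3\right)}.

Ratio r(k) = (k + 3)/(k + 5).
A = k + 3, B = k + 5, C = 1.
Key eq: (k + 3)·f(k+1) = (k + 4)·f(k) + (1).
Degrees (1,1,0) ⇒ d ≤ 1.
Match coefficients ⇒ f(k) = k/3.
Then R = B(k−1)f/C = k*(k + 4)/3, so s_k = R(k)·t_k = k/(3*(k + 3)).
Verify: 1/(k**2 + 7*k + 12) matches t_k.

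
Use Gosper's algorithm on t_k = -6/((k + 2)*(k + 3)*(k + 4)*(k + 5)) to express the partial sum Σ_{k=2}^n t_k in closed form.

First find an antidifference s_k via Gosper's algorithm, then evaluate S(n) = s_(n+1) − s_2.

S(n) = (-n**3 - 12*n**2 - 47*n + 60)/(60*(n**3 + 12*n**2 + 47*n + 60))

t_(k+1)/t_k = (k + 2)/(k + 6).
Normal form (A,B,C) = (k + 2, k + 6, 1).
Solve (k + 2)·f(k+1) − (k + 5)·f(k) = 1.
deg f ≤ 3 (via 1,1,0).
A polynomial solution: f(k) = k*(k**2 + 9*k + 26)/72.
Then R = B(k−1)f/C = k*(k + 5)*(k**2 + 9*k + 26)/72, so s_k = R(k)·t_k = k*(-k**2 - 9*k - 26)/(12*(k + 2)*(k + 3)*(k + 4)).
Δs = -6/(k**4 + 14*k**3 + 71*k**2 + 154*k + 120), as required.
Evaluate: s_(n+1) = (-n**3 - 12*n**2 - 47*n - 36)/(12*(n**3 + 12*n**2 + 47*n + 60)); subtract s_(2) = -1/15 ⇒ S(n) = (-n**3 - 12*n**2 - 47*n + 60)/(60*(n**3 + 12*n**2 + 47*n + 60)).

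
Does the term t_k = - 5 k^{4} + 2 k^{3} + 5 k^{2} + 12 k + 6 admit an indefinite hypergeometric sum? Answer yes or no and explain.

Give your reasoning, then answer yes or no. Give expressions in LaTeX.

r(k) = (5*k**4 + 18*k**3 + 19*k**2 - 8*k - 20)/(5*k**4 - 2*k**3 - 5*k**2 - 12*k - 6) after simplifying.
So A=1 and B=1, with C=k**4 - 2*k**3/5 - k**2 - 12*k/5 - 6/5.
Need (1)·f(k+1) − (1)·f(k) = k**4 - 2*k**3/5 - k**2 - 12*k/5 - 6/5.
Degrees (0,0,4) ⇒ d ≤ 5.
Solve for f: f(k) = k*(k**4 - 3*k**3 + k**2 - 4*k - 1)/5 (degree 5 ≤ 5).
Get s_k = R·t_k = k*(-k**4 + 3*k**3 - k**2 + 4*k + 1) with R(k) = B(k−1)f(k)/C(k) = k*(k**4 - 3*k**3 + k**2 - 4*k - 1)/(5*k**4 - 2*k**3 - 5*k**2 - 12*k - 6).
Δs = -5*k**4 + 2*k**3 + 5*k**2 + 12*k + 6, as required.

Yes. s_k = k \left(- k^{4} + 3 k^{3} - k^{2} + 4 k + 1\right).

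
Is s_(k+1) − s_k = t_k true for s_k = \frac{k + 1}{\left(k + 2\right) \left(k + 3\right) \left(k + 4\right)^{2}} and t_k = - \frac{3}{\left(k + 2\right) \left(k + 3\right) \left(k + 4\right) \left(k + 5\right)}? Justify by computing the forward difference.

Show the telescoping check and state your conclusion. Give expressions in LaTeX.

s_(k+1) = (k + 2)/((k + 3)*(k + 4)*(k + 5)**2)
s_(k+1) − s_k = (-(k + 1)*(k + 5)**2 + (k + 2)**2*(k + 4))/((k + 2)*(k + 3)*(k + 4)**2*(k + 5)**2)
(s_(k+1) − s_k) − t_k = 3*(4*k + 17)/(k**6 + 23*k**5 + 217*k**4 + 1073*k**3 + 2926*k**2 + 4160*k + 2400)

Invalid: residual \frac{3 \left(4 k + 17\right)}{k^{6} + 23 k^{5} + 217 k^{4} + 1073 k^{3} + 2926 k^{2} + 4160 k + 2400} ≠ 0.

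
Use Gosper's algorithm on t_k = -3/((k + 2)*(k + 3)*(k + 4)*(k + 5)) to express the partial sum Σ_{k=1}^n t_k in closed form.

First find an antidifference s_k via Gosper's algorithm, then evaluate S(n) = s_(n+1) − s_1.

The ratio is (k + 2)/(k + 6).
Factor: A=k + 2; B=k + 6; C=1.
Key eq: (k + 2)·f(k+1) = (k + 5)·f(k) + (1).
Degrees (1,1,0) ⇒ d ≤ 3.
Solving with deg f ≤ 3: f(k) = k*(k**2 + 9*k + 26)/72.
Certificate R = B(k−1)f/C = k*(k + 5)*(k**2 + 9*k + 26)/72 gives s_k = k*(-k**2 - 9*k - 26)/(24*(k + 2)*(k + 3)*(k + 4)).
s_(k+1) − s_k = -3/(k**4 + 14*k**3 + 71*k**2 + 154*k + 120) = t_k.
s_(n+1) = (-n**3 - 12*n**2 - 47*n - 36)/(24*(n**3 + 12*n**2 + 47*n + 60)) and s_(1) = -1/40, so S(n) = n*(-n**2 - 12*n - 47)/(60*(n**3 + 12*n**2 + 47*n + 60)).

S(n) = n*(-n**2 - 12*n - 47)/(60*(n**3 + 12*n**2 + 47*n + 60))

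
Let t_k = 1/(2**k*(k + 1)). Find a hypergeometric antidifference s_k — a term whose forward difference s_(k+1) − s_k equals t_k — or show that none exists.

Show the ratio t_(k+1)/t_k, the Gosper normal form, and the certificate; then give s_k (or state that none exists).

none (Gosper's algorithm certifies no s_k)

Compute t_(k+1)/t_k: get (k + 1)/(2*(k + 2)).
Factor: A=k/2 + 1/2; B=k + 2; C=1.
Key eq: (k/2 + 1/2)·f(k+1) = (k + 1)·f(k) + (1).
Bound: deg f ≤ -1.
d = -1 < 0 ⇒ no nonzero polynomial f; not summable.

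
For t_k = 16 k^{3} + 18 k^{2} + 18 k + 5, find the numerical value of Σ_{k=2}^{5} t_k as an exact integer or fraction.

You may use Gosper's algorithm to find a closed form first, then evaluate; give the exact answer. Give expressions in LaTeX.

Σ = 4828

Ratio r(k) = (16*k**3 + 66*k**2 + 102*k + 57)/(16*k**3 + 18*k**2 + 18*k + 5).
Take A(k)=1, B(k)=1, C(k)=k**3 + 9*k**2/8 + 9*k/8 + 5/16.
Set up (1)·f(k+1) − (1)·f(k) − (k**3 + 9*k**2/8 + 9*k/8 + 5/16) = 0.
Degrees (0,0,3) ⇒ d ≤ 4.
Match coefficients ⇒ f(k) = k*(4*k**3 - 2*k**2 + 4*k - 1)/16.
So s_k = (B(k−1)f/C)·t_k = (k*(4*k**3 - 2*k**2 + 4*k - 1)/(16*k**3 + 18*k**2 + 18*k + 5))·t_k = k*(4*k**3 - 2*k**2 + 4*k - 1).
Check: Δs_k = 16*k**3 + 18*k**2 + 18*k + 5. ✓
Telescoping: Σ = s_(6) − s_(2) = 4890 − (62) = 4828.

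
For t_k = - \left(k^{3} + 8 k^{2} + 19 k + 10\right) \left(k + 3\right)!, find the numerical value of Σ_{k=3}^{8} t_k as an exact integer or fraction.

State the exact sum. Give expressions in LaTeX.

t_(k+1)/t_k = (k**4 + 15*k**3 + 82*k**2 + 190*k + 152)/(k**3 + 8*k**2 + 19*k + 10).
Normal form (A,B,C) = (k + 4, 1, k**3 + 8*k**2 + 19*k + 10).
Set up (k + 4)·f(k+1) − (1)·f(k) − (k**3 + 8*k**2 + 19*k + 10) = 0.
Bound: deg f ≤ 2.
A polynomial solution: f(k) = k**2 + 3*k - 2.
R(k) = B(k−1)·f(k)/C(k) = (k**2 + 3*k - 2)/(k**3 + 8*k**2 + 19*k + 10); s_k = R·t_k = -(k**2 + 3*k - 2)*factorial(k + 3).
s_(k+1) − s_k = -(k**3 + 8*k**2 + 19*k + 10)*factorial(k + 3) = t_k.
Telescoping: Σ = s_(9) − s_(3) = -50774169600 − (-11520) = -50774158080.

Σ = -50774158080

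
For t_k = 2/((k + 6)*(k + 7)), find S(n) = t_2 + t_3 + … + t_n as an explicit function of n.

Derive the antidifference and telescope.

Compute t_(k+1)/t_k: get (k + 6)/(k + 8).
Factor: A=k + 6; B=k + 8; C=1.
Key eq: (k + 6)·f(k+1) = (k + 7)·f(k) + (1).
Degrees (1,1,0) ⇒ d ≤ 1.
Solve for f: f(k) = k/6 (degree 1 ≤ 1).
Get s_k = R·t_k = k/(3*(k + 6)) with R(k) = B(k−1)f(k)/C(k) = k*(k + 7)/6.
Verify: 2/(k**2 + 13*k + 42) matches t_k.
Evaluate: s_(n+1) = (n + 1)/(3*(n + 7)); subtract s_(2) = 1/12 ⇒ S(n) = (n - 1)/(4*(n + 7)).

S(n) = (n - 1)/(4*(n + 7))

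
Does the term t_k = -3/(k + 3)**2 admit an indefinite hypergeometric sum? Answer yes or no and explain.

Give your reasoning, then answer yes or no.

No — the linear system for f has no solution.

Ratio r(k) = (k + 3)**2/(k + 4)**2.
Take A(k)=k**2 + 6*k + 9, B(k)=k**2 + 8*k + 16, C(k)=1.
Key eq: (k**2 + 6*k + 9)·f(k+1) = (k**2 + 6*k + 9)·f(k) + (1).
From deg A=2, deg B=2, deg C=0: d=0.
Generic f = c0 gives residual -1; -1 = 0 cannot hold, so t_k is not Gosper-summable.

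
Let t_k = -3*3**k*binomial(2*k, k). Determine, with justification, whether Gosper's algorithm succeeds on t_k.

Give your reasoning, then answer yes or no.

r(k) = 6*(2*k + 1)/(k + 1) after simplifying.
Take A(k)=12*k + 6, B(k)=k + 1, C(k)=1.
Need (12*k + 6)·f(k+1) − (k)·f(k) = 1.
From deg A=1, deg B=1, deg C=0: d=-1.
deg f ≤ -1 is impossible — no certificate.

No. Not Gosper-summable.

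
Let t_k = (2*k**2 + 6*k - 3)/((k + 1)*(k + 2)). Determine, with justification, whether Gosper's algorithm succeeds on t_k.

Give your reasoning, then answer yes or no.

Step 1: r(k) = (k + 1)*(6*k + 2*(k + 1)**2 + 3)/((k + 3)*(2*k**2 + 6*k - 3)).
A = k + 1, B = k + 3, C = k**2 + 3*k - 3/2.
Solve (k + 1)·f(k+1) − (k + 2)·f(k) = k**2 + 3*k - 3/2.
Bound: deg f ≤ 2.
A polynomial solution: f(k) = k*(2*k - 5)/2.
R(k) = B(k−1)·f(k)/C(k) = k*(k + 2)*(2*k - 5)/(2*k**2 + 6*k - 3); s_k = R·t_k = k*(2*k - 5)/(k + 1).
s_(k+1) − s_k = (2*k**2 + 6*k - 3)/(k**2 + 3*k + 2) = t_k.

Yes. s_k = k*(2*k - 5)/(k + 1).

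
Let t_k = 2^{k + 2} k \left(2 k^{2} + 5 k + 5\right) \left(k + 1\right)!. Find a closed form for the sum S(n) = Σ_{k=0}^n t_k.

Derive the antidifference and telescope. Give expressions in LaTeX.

r(k) = 2*(k + 1)*(k + 2)*(5*k + 2*(k + 1)**2 + 10)/(k*(2*k**2 + 5*k + 5)) after simplifying.
So A=2*k + 4 and B=1, with C=k**3 + 5*k**2/2 + 5*k/2.
Need (2*k + 4)·f(k+1) − (1)·f(k) = k**3 + 5*k**2/2 + 5*k/2.
d = 2 from the (1,0,3) case.
Match coefficients ⇒ f(k) = k*(k - 1)/2.
Get s_k = R·t_k = 2**(k + 2)*k*(k - 1)*factorial(k + 1) with R(k) = B(k−1)f(k)/C(k) = (k - 1)/(2*k**2 + 5*k + 5).
Check: Δs_k = 2**(k + 2)*k*(2*k**2 + 5*k + 5)*factorial(k + 1). ✓
Telescope: S(n) = s_(n+1) − s_(0) = 2**(n + 3)*n*(n + 1)*factorial(n + 2) − (0) = 2**(n + 3)*n*(n + 1)*factorial(n + 2).

S(n) = 2^{n + 3} n \left(n + 1\right) \left(n + 2\right)!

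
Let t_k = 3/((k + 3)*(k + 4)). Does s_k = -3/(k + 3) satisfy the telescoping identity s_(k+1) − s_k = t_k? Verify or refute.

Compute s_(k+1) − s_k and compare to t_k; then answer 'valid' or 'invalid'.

s_(k+1) = -3/(k + 4)
s_(k+1) − s_k = 3/((k + 3)*(k + 4))
(s_(k+1) − s_k) − t_k = 0

Valid — Δs_k = t_k.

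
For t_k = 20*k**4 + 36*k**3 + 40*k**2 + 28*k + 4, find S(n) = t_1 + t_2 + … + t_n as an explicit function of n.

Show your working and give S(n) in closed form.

Compute t_(k+1)/t_k: get (5*k**4 + 29*k**3 + 67*k**2 + 74*k + 32)/(5*k**4 + 9*k**3 + 10*k**2 + 7*k + 1).
Gosper form: A/B · C(k+1)/C(k) with A=1, B=1, C=k**4 + 9*k**3/5 + 2*k**2 + 7*k/5 + 1/5.
Key eq: (1)·f(k+1) = (1)·f(k) + (k**4 + 9*k**3/5 + 2*k**2 + 7*k/5 + 1/5).
deg f ≤ 5 (via 0,0,4).
A polynomial solution: f(k) = k*(k + 1)*(4*k**3 - 5*k**2 + 7*k - 4)/20.
Certificate R = B(k−1)f/C = k*(4*k**3 - 5*k**2 + 7*k - 4)/(4*(5*k**3 + 4*k**2 + 6*k + 1)) gives s_k = k*(4*k**4 - k**3 + 2*k**2 + 3*k - 4).
s_(k+1) − s_k = 20*k**4 + 36*k**3 + 40*k**2 + 28*k + 4 = t_k.
Evaluate: s_(n+1) = 4*n**5 + 19*n**4 + 38*n**3 + 43*n**2 + 24*n + 4; subtract s_(1) = 4 ⇒ S(n) = n*(4*n**4 + 19*n**3 + 38*n**2 + 43*n + 24).

S(n) = n*(4*n**4 + 19*n**3 + 38*n**2 + 43*n + 24)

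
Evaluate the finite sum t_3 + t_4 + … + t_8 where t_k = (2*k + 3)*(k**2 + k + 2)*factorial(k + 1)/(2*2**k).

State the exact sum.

Σ = 2367123/2

The ratio is (k + 2)*(2*k + 5)*(k + (k + 1)**2 + 3)/(2*(2*k + 3)*(k**2 + k + 2)).
Take A(k)=k/2 + 1, B(k)=1, C(k)=k**3 + 5*k**2/2 + 7*k/2 + 3.
Set up (k/2 + 1)·f(k+1) − (1)·f(k) − (k**3 + 5*k**2/2 + 7*k/2 + 3) = 0.
deg f ≤ 2 (via 1,0,3).
Solving with deg f ≤ 2: f(k) = 2*k**2 + k - 4.
R(k) = B(k−1)·f(k)/C(k) = 2*(2*k**2 + k - 4)/((2*k + 3)*(k**2 + k + 2)); s_k = R·t_k = (2*k**2 + k - 4)*factorial(k + 1)/2**k.
Δs = (2*k + 3)*(k**2 + k + 2)*factorial(k + 1)/(2*2**k), as required.
Sum = s_(9) − s_(3); s_(9) = 2367225/2, s_(3) = 51 ⇒ 2367123/2.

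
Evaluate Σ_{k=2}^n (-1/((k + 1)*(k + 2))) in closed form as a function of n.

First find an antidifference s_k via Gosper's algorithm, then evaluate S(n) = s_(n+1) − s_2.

Step 1: r(k) = (k + 1)/(k + 3).
Gosper form: A/B · C(k+1)/C(k) with A=k + 1, B=k + 3, C=1.
f must satisfy (k + 1)·f(k+1) − (k + 2)·f(k) = 1.
deg f ≤ 1 (via 1,1,0).
Coefficient equations give f(k) = k.
R(k) = B(k−1)·f(k)/C(k) = k*(k + 2); s_k = R·t_k = -k/(k + 1).
Verify: -1/(k**2 + 3*k + 2) matches t_k.
Evaluate: s_(n+1) = (-n - 1)/(n + 2); subtract s_(2) = -2/3 ⇒ S(n) = (1 - n)/(3*(n + 2)).

S(n) = (1 - n)/(3*(n + 2))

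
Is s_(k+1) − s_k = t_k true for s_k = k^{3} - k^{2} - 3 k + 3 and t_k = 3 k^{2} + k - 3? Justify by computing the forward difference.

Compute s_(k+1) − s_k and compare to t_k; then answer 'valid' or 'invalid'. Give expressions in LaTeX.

s_(k+1) = k*(k**2 + 2*k - 2)
s_(k+1) − s_k = 3*k**2 + k - 3
(s_(k+1) − s_k) − t_k = 0

Valid — Δs_k = t_k.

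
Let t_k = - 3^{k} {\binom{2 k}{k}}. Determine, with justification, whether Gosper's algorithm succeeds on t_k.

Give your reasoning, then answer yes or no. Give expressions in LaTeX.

No — key equation has no polynomial f.

t_(k+1)/t_k = 6*(2*k + 1)/(k + 1).
So A=12*k + 6 and B=k + 1, with C=1.
Set up (12*k + 6)·f(k+1) − (k)·f(k) − (1) = 0.
deg f ≤ -1 (via 1,1,0).
Negative degree bound (-1): no f exists, t_k not Gosper-summable.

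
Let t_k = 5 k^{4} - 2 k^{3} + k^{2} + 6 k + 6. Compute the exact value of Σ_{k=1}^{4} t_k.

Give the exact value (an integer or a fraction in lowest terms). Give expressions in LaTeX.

Compute t_(k+1)/t_k: get (5*k**4 + 18*k**3 + 25*k**2 + 22*k + 16)/(5*k**4 - 2*k**3 + k**2 + 6*k + 6).
Take A(k)=1, B(k)=1, C(k)=k**4 - 2*k**3/5 + k**2/5 + 6*k/5 + 6/5.
Set up (1)·f(k+1) − (1)·f(k) − (k**4 - 2*k**3/5 + k**2/5 + 6*k/5 + 6/5) = 0.
d = 5 from the (0,0,4) case.
Solving with deg f ≤ 5: f(k) = k*(k**4 - 3*k**3 + 3*k**2 + 2*k + 3)/5.
Get s_k = R·t_k = k*(k**4 - 3*k**3 + 3*k**2 + 2*k + 3) with R(k) = B(k−1)f(k)/C(k) = k*(k**4 - 3*k**3 + 3*k**2 + 2*k + 3)/(5*k**4 - 2*k**3 + k**2 + 6*k + 6).
Check: Δs_k = 5*k**4 - 2*k**3 + k**2 + 6*k + 6. ✓
Evaluate s at k=5 and k=1: 1690 and 6; difference 1684.

Σ = 1684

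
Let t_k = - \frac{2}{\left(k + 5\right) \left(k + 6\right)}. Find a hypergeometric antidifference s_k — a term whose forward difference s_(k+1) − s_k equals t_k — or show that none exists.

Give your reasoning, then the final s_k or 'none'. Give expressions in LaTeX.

Compute t_(k+1)/t_k: get (k + 5)/(k + 7).
Factor: A=k + 5; B=k + 7; C=1.
Need (k + 5)·f(k+1) − (k + 6)·f(k) = 1.
deg f ≤ 1 (via 1,1,0).
Solving with deg f ≤ 1: f(k) = k/5.
R(k) = B(k−1)·f(k)/C(k) = k*(k + 6)/5; s_k = R·t_k = -2*k/(5*k + 25).
Verify: -2/(k**2 + 11*k + 30) matches t_k.

s_k = - \frac{2 k}{5 k + 25}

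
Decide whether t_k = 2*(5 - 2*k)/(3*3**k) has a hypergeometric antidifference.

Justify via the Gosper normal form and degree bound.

Yes. s_k = 2*(k - 2)/3**k.

r(k) = (2*k - 3)/(3*(2*k - 5)) after simplifying.
Factor: A=1/3; B=1; C=k - 5/2.
Solve (1/3)·f(k+1) − (1)·f(k) = k - 5/2.
deg f ≤ 1 (via 0,0,1).
Solving with deg f ≤ 1: f(k) = -3*(k - 2)/2.
R(k) = B(k−1)·f(k)/C(k) = -3*(k - 2)/(2*k - 5); s_k = R·t_k = 2*(k - 2)/3**k.
s_(k+1) − s_k = 2*(5 - 2*k)/(3*3**k) = t_k.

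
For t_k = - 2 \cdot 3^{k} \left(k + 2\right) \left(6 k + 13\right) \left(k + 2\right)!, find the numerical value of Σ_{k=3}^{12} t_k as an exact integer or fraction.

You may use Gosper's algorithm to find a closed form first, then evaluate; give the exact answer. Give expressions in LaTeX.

Ratio r(k) = (k + 3)**2*(18*k + 57)/((k + 2)*(6*k + 13)).
A = 3*k + 9, B = 1, C = k**2 + 25*k/6 + 13/3.
Key eq: (3*k + 9)·f(k+1) = (1)·f(k) + (k**2 + 25*k/6 + 13/3).
Degrees (1,0,2) ⇒ d ≤ 1.
Coefficient equations give f(k) = (2*k + 1)/6.
Then R = B(k−1)f/C = (2*k + 1)/((k + 2)*(6*k + 13)), so s_k = R(k)·t_k = -2*3**k*(2*k + 1)*factorial(k + 2).
Δs = -2*3**k*(k + 2)*(6*k + 13)*factorial(k + 2), as required.
Telescoping: Σ = s_(13) − s_(3) = -112582187356294656000 − (-45360) = -112582187356294610640.

Σ = -112582187356294610640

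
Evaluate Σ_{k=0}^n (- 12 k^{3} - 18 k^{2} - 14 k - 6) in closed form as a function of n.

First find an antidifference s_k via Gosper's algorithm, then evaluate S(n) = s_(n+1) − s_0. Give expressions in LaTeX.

S(n) = - 3 n^{4} - 12 n^{3} - 19 n^{2} - 16 n - 6

r(k) = (6*k**3 + 27*k**2 + 43*k + 25)/(6*k**3 + 9*k**2 + 7*k + 3) after simplifying.
So A=1 and B=1, with C=k**3 + 3*k**2/2 + 7*k/6 + 1/2.
Key eq: (1)·f(k+1) = (1)·f(k) + (k**3 + 3*k**2/2 + 7*k/6 + 1/2).
Bound: deg f ≤ 4.
A polynomial solution: f(k) = k*(3*k**3 + k + 2)/12.
Get s_k = R·t_k = k*(-3*k**3 - k - 2) with R(k) = B(k−1)f(k)/C(k) = k*(3*k**3 + k + 2)/(2*(6*k**3 + 9*k**2 + 7*k + 3)).
Verify: -12*k**3 - 18*k**2 - 14*k - 6 matches t_k.
s_(n+1) = -3*n**4 - 12*n**3 - 19*n**2 - 16*n - 6 and s_(0) = 0, so S(n) = -3*n**4 - 12*n**3 - 19*n**2 - 16*n - 6.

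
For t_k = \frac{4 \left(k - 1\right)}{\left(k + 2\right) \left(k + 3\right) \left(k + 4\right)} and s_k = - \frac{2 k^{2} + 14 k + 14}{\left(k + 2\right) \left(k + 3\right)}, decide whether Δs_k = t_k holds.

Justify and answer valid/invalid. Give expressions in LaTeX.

s_(k+1) = 2*(-7*k - (k + 1)**2 - 14)/((k + 3)*(k + 4))
s_(k+1) − s_k = 4*(k - 1)/(k**3 + 9*k**2 + 26*k + 24)
(s_(k+1) − s_k) − t_k = 0

valid (s_(k+1) − s_k reduces to t_k)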